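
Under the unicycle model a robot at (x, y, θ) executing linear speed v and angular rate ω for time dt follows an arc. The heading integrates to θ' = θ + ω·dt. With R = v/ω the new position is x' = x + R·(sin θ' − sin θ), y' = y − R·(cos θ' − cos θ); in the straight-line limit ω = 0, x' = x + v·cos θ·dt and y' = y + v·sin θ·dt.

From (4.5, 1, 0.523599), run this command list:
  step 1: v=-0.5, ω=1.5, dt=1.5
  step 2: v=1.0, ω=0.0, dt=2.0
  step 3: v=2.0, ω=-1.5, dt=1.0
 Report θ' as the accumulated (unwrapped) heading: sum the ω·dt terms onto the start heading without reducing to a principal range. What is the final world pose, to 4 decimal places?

step 1: θ'=2.7736 (R=-0.3333) → pose (4.5468, 0.4003, 2.7736)
step 2: θ'=2.7736 (straight) → pose (2.6807, 1.1198, 2.7736)
step 3: θ'=1.2736 (R=-1.3333) → pose (1.8854, 2.7543, 1.2736)

(1.8854, 2.7543, 1.2736)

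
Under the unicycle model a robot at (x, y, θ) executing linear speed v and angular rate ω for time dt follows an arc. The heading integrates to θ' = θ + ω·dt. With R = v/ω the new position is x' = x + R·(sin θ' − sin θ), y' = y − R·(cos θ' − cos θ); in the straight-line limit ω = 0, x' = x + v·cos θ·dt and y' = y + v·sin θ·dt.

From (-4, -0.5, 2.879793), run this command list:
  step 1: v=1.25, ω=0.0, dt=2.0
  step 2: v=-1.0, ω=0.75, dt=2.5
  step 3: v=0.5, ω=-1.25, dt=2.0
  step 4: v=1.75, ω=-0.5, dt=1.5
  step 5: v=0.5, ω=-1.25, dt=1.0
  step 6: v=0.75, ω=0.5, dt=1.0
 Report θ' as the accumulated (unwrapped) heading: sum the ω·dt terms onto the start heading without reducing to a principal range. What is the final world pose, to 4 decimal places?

step 1: θ'=2.8798 (straight) → pose (-6.4148, 0.1470, 2.8798)
step 2: θ'=4.7548 (R=-1.3333) → pose (-4.7376, 1.4915, 4.7548)
step 3: θ'=2.2548 (R=-0.4000) → pose (-5.4472, 1.2218, 2.2548)
step 4: θ'=1.5048 (R=-3.5000) → pose (-6.2269, 3.6642, 1.5048)
step 5: θ'=0.2548 (R=-0.4000) → pose (-5.9286, 4.0249, 0.2548)
step 6: θ'=0.7548 (R=1.5000) → pose (-5.2790, 4.3839, 0.7548)

(-5.2790, 4.3839, 0.7548)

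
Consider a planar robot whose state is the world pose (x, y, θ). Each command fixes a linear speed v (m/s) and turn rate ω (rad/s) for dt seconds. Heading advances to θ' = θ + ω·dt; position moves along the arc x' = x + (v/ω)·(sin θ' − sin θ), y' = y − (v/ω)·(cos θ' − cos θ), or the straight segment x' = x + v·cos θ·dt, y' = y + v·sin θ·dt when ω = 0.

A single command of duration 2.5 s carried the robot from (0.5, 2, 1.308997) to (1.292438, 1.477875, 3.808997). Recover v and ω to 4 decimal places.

v = -0.5000, ω = 1.0000

Δθ = 3.808997 − 1.308997 = 2.500000
ω = Δθ/dt = 2.500000/2.5 = 1.0000
R = Δx/(sin θ' − sin θ) = -0.5000
v = R·ω = -0.5000·1.0000 = -0.5000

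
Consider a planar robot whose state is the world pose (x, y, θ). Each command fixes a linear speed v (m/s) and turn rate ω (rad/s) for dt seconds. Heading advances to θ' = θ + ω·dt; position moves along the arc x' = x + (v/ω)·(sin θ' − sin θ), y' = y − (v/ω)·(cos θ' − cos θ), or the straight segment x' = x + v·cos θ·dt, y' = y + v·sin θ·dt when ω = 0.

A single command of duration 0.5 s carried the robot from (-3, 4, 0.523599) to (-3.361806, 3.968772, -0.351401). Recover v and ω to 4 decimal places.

v = -0.7500, ω = -1.7500

Δθ = -0.351401 − 0.523599 = -0.875000
ω = Δθ/dt = -0.875000/0.5 = -1.7500
R = Δx/(sin θ' − sin θ) = 0.4286
v = R·ω = 0.4286·-1.7500 = -0.7500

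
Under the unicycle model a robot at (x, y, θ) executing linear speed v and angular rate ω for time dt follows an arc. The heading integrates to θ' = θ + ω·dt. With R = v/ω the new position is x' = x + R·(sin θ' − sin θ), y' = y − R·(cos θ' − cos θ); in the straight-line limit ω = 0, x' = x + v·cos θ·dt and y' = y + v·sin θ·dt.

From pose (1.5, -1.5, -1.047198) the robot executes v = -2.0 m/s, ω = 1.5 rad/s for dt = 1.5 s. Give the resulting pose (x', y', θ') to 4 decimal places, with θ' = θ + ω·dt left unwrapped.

(-0.8988, -1.6870, 1.2028)

θ' = -1.0472 + 1.5·1.5 = 1.2028
R = v/ω = -2.0/1.5 = -1.3333
x' = 1.5 + -1.3333·(sin 1.2028 − sin -1.0472) = -0.8988
y' = -1.5 − -1.3333·(cos 1.2028 − cos -1.0472) = -1.6870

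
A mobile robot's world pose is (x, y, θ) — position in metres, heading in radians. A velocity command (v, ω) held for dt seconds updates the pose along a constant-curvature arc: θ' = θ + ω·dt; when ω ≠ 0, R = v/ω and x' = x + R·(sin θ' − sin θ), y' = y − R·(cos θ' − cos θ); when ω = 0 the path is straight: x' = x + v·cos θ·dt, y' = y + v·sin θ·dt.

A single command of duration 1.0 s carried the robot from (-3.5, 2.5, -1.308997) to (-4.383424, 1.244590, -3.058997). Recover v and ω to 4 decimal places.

v = 1.7500, ω = -1.7500

Δθ = -3.058997 − -1.308997 = -1.750000
ω = Δθ/dt = -1.750000/1.0 = -1.7500
R = −Δy/(cos θ' − cos θ) = -1.0000
v = R·ω = -1.0000·-1.7500 = 1.7500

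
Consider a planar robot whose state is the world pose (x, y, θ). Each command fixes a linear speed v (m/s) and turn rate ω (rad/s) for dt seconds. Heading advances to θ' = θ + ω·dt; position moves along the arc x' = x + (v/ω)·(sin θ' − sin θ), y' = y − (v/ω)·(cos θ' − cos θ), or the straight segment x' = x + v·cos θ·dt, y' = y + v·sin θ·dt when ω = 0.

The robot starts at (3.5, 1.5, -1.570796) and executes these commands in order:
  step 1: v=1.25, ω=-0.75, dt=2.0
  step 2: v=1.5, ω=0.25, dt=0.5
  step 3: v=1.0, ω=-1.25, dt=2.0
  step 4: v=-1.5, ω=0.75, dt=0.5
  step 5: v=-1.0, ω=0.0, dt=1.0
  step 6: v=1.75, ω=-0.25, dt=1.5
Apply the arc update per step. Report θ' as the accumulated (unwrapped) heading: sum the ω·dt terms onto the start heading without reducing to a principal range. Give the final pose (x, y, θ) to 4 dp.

(1.0754, 1.7148, -5.4458)

step 1: θ'=-3.0708 (R=-1.6667) → pose (1.9512, -0.1625, -3.0708)
step 2: θ'=-2.9458 (R=6.0000) → pose (1.2084, -0.2621, -2.9458)
step 3: θ'=-5.4458 (R=-0.8000) → pose (0.4584, 1.0581, -5.4458)
step 4: θ'=-5.0708 (R=-2.0000) → pose (0.0713, 0.4209, -5.0708)
step 5: θ'=-5.0708 (straight) → pose (-0.2795, -0.5156, -5.0708)
step 6: θ'=-5.4458 (R=-7.0000) → pose (1.0754, 1.7148, -5.4458)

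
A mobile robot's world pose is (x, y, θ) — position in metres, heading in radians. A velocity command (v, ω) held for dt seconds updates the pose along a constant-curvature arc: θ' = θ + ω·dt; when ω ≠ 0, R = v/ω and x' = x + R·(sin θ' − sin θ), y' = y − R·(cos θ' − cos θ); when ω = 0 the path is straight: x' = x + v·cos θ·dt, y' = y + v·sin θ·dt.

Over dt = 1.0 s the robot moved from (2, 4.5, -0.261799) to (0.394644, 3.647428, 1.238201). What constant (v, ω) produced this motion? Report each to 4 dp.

v = -2.0000, ω = 1.5000

Δθ = 1.238201 − -0.261799 = 1.500000
ω = Δθ/dt = 1.500000/1.0 = 1.5000
R = Δx/(sin θ' − sin θ) = -1.3333
v = R·ω = -1.3333·1.5000 = -2.0000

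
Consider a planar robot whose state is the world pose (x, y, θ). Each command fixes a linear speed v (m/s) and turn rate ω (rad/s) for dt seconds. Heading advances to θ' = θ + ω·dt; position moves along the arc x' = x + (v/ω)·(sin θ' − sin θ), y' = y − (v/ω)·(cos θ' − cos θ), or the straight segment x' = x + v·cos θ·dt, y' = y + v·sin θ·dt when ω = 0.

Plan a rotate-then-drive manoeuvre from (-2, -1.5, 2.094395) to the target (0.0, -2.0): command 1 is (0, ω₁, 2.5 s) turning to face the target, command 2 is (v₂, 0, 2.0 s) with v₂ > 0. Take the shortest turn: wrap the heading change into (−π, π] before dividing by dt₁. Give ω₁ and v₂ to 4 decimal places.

ω₁ = -0.9357, v₂ = 1.0308

heading to target = atan2(-2−-1.5, 0−-2) = -0.2450
Δθ = wrap(-0.2450 − 2.0944) = -2.3394; ω₁ = Δθ/dt₁ = -0.9357
distance = √((0−-2)² + (-2−-1.5)²) = 2.0616; v₂ = distance/dt₂ = 1.0308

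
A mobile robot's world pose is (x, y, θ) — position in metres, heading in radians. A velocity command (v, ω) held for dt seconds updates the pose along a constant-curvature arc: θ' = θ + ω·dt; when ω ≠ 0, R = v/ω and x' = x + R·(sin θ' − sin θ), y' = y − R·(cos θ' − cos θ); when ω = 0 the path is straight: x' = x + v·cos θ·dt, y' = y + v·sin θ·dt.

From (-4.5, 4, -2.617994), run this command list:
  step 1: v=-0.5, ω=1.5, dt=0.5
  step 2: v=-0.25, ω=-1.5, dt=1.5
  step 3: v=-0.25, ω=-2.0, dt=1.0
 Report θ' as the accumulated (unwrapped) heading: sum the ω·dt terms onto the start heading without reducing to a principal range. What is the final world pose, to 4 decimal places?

step 1: θ'=-1.8680 (R=-0.3333) → pose (-4.3479, 4.1911, -1.8680)
step 2: θ'=-4.1180 (R=0.1667) → pose (-4.0505, 4.2356, -4.1180)
step 3: θ'=-6.1180 (R=0.1250) → pose (-4.1335, 4.0423, -6.1180)

(-4.1335, 4.0423, -6.1180)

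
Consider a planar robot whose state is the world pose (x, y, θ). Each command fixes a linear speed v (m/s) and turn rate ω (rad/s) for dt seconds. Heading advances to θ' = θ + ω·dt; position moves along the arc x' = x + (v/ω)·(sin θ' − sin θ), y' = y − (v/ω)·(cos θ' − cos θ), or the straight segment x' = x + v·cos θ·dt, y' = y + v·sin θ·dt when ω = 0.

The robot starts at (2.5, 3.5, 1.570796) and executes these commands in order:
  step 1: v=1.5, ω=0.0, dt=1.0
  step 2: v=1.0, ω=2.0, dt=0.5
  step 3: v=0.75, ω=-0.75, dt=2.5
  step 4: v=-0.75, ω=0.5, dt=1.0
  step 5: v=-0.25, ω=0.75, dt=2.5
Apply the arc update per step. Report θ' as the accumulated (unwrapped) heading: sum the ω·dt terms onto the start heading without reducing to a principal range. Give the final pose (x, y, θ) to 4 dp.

(2.0218, 5.9733, 3.0708)

step 1: θ'=1.5708 (straight) → pose (2.5000, 5.0000, 1.5708)
step 2: θ'=2.5708 (R=0.5000) → pose (2.2702, 5.4207, 2.5708)
step 3: θ'=0.6958 (R=-1.0000) → pose (2.1695, 7.0298, 0.6958)
step 4: θ'=1.1958 (R=-1.5000) → pose (1.7352, 6.4278, 1.1958)
step 5: θ'=3.0708 (R=-0.3333) → pose (2.0218, 5.9733, 3.0708)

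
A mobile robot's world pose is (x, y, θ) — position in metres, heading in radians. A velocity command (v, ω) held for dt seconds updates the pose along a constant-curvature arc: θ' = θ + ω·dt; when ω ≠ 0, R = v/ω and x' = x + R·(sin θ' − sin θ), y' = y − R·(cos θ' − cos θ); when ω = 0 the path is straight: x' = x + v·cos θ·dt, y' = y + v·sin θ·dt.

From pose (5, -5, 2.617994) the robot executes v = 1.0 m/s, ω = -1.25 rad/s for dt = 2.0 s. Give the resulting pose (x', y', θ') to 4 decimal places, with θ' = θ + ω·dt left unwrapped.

(5.3058, -3.5127, 0.1180)

θ' = 2.6180 + -1.25·2.0 = 0.1180
R = v/ω = 1.0/-1.25 = -0.8000
x' = 5 + -0.8000·(sin 0.1180 − sin 2.6180) = 5.3058
y' = -5 − -0.8000·(cos 0.1180 − cos 2.6180) = -3.5127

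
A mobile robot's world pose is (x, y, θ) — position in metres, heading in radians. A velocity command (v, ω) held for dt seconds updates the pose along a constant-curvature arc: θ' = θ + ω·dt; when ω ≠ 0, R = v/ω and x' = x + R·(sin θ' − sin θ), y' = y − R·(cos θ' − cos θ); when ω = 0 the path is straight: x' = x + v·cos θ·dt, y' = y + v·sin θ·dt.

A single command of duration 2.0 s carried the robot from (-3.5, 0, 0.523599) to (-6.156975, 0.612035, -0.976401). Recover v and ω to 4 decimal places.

v = -1.5000, ω = -0.7500

Δθ = -0.976401 − 0.523599 = -1.500000
ω = Δθ/dt = -1.500000/2.0 = -0.7500
R = Δx/(sin θ' − sin θ) = 2.0000
v = R·ω = 2.0000·-0.7500 = -1.5000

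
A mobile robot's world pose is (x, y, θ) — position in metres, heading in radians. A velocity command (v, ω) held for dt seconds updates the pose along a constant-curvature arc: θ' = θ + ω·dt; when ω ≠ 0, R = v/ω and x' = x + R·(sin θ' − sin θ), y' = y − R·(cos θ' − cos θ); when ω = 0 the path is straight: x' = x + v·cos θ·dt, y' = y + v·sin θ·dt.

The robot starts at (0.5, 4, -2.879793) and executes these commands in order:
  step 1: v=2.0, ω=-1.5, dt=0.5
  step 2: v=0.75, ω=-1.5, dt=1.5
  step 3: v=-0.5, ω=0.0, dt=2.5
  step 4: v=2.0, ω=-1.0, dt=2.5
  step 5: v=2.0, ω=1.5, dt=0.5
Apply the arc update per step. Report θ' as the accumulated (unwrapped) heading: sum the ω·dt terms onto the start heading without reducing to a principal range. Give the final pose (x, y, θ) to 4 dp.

(0.7863, 0.7122, -7.6298)

step 1: θ'=-3.6298 (R=-1.3333) → pose (-0.4705, 4.1103, -3.6298)
step 2: θ'=-5.8798 (R=-0.5000) → pose (-0.4322, 5.0118, -5.8798)
step 3: θ'=-5.8798 (straight) → pose (-1.5819, 4.5211, -5.8798)
step 4: θ'=-8.3798 (R=-2.0000) → pose (0.9330, 1.6778, -8.3798)
step 5: θ'=-7.6298 (R=1.3333) → pose (0.7863, 0.7122, -7.6298)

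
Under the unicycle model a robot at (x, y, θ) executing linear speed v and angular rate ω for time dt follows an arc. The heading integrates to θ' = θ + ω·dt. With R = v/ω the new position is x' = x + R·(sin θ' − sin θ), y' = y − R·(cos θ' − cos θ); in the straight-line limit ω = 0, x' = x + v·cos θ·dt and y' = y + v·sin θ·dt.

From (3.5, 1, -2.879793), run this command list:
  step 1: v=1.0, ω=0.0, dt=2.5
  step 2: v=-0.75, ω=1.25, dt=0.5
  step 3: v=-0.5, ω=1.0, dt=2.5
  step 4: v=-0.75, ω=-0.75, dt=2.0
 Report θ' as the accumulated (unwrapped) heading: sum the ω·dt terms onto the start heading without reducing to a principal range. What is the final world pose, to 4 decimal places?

(-0.3072, 2.0137, -1.2548)

step 1: θ'=-2.8798 (straight) → pose (1.0852, 0.3530, -2.8798)
step 2: θ'=-2.2548 (R=-0.6000) → pose (1.3949, 0.5534, -2.2548)
step 3: θ'=0.2452 (R=-0.5000) → pose (0.8860, 1.3544, 0.2452)
step 4: θ'=-1.2548 (R=1.0000) → pose (-0.3072, 2.0137, -1.2548)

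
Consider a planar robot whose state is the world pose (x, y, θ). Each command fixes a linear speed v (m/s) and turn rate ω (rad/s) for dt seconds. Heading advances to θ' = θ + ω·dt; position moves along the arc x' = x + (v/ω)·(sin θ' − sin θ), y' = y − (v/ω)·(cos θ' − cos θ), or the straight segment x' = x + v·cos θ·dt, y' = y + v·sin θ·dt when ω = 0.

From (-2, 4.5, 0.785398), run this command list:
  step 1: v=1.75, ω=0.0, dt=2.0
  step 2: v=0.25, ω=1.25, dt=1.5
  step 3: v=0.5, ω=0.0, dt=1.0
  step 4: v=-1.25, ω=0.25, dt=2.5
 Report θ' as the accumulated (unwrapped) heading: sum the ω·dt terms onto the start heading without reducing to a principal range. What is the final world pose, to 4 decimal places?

(3.0135, 7.0088, 3.2854)

step 1: θ'=0.7854 (straight) → pose (0.4749, 6.9749, 0.7854)
step 2: θ'=2.6604 (R=0.2000) → pose (0.4260, 7.2936, 2.6604)
step 3: θ'=2.6604 (straight) → pose (-0.0172, 7.5250, 2.6604)
step 4: θ'=3.2854 (R=-5.0000) → pose (3.0135, 7.0088, 3.2854)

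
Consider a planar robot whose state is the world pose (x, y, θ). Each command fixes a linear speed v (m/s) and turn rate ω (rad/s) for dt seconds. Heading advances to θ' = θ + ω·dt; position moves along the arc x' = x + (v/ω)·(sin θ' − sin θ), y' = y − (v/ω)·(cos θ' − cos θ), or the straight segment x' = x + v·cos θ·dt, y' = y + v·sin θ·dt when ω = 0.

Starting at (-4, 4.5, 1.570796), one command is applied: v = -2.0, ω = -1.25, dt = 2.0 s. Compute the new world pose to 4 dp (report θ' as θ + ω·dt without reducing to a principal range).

(-6.8818, 3.5424, -0.9292)

θ' = 1.5708 + -1.25·2.0 = -0.9292
R = v/ω = -2.0/-1.25 = 1.6000
x' = -4 + 1.6000·(sin -0.9292 − sin 1.5708) = -6.8818
y' = 4.5 − 1.6000·(cos -0.9292 − cos 1.5708) = 3.5424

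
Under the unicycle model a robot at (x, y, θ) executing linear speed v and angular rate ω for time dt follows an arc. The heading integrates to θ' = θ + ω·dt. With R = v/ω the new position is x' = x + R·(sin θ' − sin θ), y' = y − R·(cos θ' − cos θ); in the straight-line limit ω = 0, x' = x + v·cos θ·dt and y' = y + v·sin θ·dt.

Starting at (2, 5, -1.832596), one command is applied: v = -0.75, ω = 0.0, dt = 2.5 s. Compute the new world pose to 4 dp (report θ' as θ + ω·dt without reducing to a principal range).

θ' = -1.8326 + 0.0·2.5 = -1.8326
ω = 0 → straight: x' = 2 + -0.75·cos(-1.8326)·2.5 = 2.4853
y' = 5 + -0.75·sin(-1.8326)·2.5 = 6.8111

(2.4853, 6.8111, -1.8326)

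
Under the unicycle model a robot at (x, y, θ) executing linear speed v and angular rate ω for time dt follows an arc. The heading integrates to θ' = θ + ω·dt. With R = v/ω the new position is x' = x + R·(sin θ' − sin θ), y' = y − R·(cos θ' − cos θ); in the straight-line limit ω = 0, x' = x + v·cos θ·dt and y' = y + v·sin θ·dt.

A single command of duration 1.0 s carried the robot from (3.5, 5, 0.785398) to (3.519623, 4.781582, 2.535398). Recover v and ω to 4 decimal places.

Δθ = 2.535398 − 0.785398 = 1.750000
ω = Δθ/dt = 1.750000/1.0 = 1.7500
R = −Δy/(cos θ' − cos θ) = -0.1429
v = R·ω = -0.1429·1.7500 = -0.2500

v = -0.2500, ω = 1.7500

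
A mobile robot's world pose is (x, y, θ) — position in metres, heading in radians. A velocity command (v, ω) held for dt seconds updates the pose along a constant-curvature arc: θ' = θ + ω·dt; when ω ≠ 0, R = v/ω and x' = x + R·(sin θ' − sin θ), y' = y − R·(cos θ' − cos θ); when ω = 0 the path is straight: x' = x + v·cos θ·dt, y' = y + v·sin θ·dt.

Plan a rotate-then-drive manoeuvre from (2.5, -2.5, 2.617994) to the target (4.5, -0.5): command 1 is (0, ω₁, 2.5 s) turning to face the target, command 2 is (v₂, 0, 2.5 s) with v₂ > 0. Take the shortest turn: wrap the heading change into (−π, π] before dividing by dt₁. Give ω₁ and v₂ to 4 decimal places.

ω₁ = -0.7330, v₂ = 1.1314

heading to target = atan2(-0.5−-2.5, 4.5−2.5) = 0.7854
Δθ = wrap(0.7854 − 2.6180) = -1.8326; ω₁ = Δθ/dt₁ = -0.7330
distance = √((4.5−2.5)² + (-0.5−-2.5)²) = 2.8284; v₂ = distance/dt₂ = 1.1314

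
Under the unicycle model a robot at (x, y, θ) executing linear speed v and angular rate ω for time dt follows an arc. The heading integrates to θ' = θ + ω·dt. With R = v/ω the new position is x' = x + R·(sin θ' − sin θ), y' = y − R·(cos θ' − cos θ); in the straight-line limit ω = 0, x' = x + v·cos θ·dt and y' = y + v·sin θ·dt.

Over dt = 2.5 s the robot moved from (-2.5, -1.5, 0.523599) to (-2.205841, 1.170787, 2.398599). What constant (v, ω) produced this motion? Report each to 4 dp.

v = 1.2500, ω = 0.7500

Δθ = 2.398599 − 0.523599 = 1.875000
ω = Δθ/dt = 1.875000/2.5 = 0.7500
R = −Δy/(cos θ' − cos θ) = 1.6667
v = R·ω = 1.6667·0.7500 = 1.2500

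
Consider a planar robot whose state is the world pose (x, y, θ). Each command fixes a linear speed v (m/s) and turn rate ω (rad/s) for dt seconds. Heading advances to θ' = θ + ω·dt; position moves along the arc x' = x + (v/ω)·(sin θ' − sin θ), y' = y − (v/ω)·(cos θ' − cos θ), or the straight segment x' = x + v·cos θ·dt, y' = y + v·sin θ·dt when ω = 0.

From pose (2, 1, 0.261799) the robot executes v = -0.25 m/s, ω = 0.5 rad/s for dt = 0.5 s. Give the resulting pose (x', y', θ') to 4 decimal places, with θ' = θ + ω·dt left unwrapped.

θ' = 0.2618 + 0.5·0.5 = 0.5118
R = v/ω = -0.25/0.5 = -0.5000
x' = 2 + -0.5000·(sin 0.5118 − sin 0.2618) = 1.8845
y' = 1 − -0.5000·(cos 0.5118 − cos 0.2618) = 0.9530

(1.8845, 0.9530, 0.5118)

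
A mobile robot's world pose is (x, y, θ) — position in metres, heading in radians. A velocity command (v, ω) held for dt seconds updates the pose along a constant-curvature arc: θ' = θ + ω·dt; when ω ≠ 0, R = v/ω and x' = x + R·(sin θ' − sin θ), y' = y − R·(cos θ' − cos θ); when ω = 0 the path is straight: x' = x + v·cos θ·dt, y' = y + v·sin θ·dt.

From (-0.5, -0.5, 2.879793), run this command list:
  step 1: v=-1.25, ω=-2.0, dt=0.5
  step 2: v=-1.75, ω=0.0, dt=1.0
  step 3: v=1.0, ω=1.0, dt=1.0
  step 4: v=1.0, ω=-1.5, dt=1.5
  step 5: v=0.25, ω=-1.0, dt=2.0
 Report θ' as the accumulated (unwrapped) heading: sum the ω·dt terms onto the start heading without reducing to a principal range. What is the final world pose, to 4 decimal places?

step 1: θ'=1.8798 (R=0.6250) → pose (-0.0664, -0.9136, 1.8798)
step 2: θ'=1.8798 (straight) → pose (0.4658, -2.5808, 1.8798)
step 3: θ'=2.8798 (R=1.0000) → pose (-0.2280, -1.9189, 2.8798)
step 4: θ'=0.6298 (R=-0.6667) → pose (-0.4481, -0.7362, 0.6298)
step 5: θ'=-1.3702 (R=-0.2500) → pose (-0.0559, -0.8884, -1.3702)

(-0.0559, -0.8884, -1.3702)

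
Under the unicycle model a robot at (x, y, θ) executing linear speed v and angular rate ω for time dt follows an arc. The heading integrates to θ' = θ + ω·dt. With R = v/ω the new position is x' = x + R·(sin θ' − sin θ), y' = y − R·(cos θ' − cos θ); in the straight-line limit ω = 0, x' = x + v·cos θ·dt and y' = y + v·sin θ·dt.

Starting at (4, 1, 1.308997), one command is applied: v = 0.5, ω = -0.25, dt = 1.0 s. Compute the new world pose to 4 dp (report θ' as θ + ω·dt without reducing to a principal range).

θ' = 1.3090 + -0.25·1.0 = 1.0590
R = v/ω = 0.5/-0.25 = -2.0000
x' = 4 + -2.0000·(sin 1.0590 − sin 1.3090) = 4.1881
y' = 1 − -2.0000·(cos 1.0590 − cos 1.3090) = 1.4619

(4.1881, 1.4619, 1.0590)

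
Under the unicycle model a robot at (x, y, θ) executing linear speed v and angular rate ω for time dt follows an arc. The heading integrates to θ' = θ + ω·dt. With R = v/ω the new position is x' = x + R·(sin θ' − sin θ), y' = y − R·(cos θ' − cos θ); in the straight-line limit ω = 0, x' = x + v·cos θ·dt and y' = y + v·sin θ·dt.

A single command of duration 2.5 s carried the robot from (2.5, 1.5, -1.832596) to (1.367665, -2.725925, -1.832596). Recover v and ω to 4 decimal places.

v = 1.7500, ω = 0.0000

Δθ = -1.832596 − -1.832596 = 0.000000
ω = Δθ/dt = 0.000000/2.5 = 0.0000
ω = 0 → v = (Δx·cos θ + Δy·sin θ)/dt = 1.7500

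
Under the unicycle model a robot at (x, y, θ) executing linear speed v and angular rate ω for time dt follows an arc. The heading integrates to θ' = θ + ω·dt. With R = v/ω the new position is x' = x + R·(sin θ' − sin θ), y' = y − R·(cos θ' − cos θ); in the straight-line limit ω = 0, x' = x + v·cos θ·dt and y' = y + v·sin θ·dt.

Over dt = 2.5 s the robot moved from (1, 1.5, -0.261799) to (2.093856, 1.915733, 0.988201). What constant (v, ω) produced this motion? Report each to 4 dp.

Δθ = 0.988201 − -0.261799 = 1.250000
ω = Δθ/dt = 1.250000/2.5 = 0.5000
R = Δx/(sin θ' − sin θ) = 1.0000
v = R·ω = 1.0000·0.5000 = 0.5000

v = 0.5000, ω = 0.5000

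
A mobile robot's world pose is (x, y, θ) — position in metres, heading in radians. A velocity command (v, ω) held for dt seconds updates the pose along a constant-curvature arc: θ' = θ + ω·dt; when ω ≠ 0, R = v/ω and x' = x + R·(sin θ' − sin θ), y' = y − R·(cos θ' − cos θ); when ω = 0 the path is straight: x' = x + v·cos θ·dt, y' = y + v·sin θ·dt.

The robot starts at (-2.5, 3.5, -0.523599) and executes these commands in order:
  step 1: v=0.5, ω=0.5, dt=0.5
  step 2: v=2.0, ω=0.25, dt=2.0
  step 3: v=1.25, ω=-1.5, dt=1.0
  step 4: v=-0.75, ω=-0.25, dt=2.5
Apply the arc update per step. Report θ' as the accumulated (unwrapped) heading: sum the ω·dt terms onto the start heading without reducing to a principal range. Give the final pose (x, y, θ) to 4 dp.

(2.6993, 4.5862, -1.8986)

step 1: θ'=-0.2736 (R=1.0000) → pose (-2.2702, 3.4032, -0.2736)
step 2: θ'=0.2264 (R=8.0000) → pose (1.6872, 3.3098, 0.2264)
step 3: θ'=-1.2736 (R=-0.8333) → pose (2.6710, 2.7418, -1.2736)
step 4: θ'=-1.8986 (R=3.0000) → pose (2.6993, 4.5862, -1.8986)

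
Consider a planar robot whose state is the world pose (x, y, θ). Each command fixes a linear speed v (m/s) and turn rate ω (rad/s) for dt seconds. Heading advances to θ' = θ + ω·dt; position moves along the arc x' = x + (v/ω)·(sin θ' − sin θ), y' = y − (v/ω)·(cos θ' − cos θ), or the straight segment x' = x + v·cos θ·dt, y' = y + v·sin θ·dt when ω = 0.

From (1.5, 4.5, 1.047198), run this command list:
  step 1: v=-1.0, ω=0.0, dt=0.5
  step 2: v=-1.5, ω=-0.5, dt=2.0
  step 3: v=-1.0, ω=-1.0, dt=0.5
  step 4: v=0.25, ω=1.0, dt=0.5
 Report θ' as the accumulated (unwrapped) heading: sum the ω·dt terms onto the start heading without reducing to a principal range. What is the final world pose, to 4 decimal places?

step 1: θ'=1.0472 (straight) → pose (1.2500, 4.0670, 1.0472)
step 2: θ'=0.0472 (R=3.0000) → pose (-1.2065, 2.5703, 0.0472)
step 3: θ'=-0.4528 (R=1.0000) → pose (-1.6912, 2.6700, -0.4528)
step 4: θ'=0.0472 (R=0.2500) → pose (-1.5700, 2.6451, 0.0472)

(-1.5700, 2.6451, 0.0472)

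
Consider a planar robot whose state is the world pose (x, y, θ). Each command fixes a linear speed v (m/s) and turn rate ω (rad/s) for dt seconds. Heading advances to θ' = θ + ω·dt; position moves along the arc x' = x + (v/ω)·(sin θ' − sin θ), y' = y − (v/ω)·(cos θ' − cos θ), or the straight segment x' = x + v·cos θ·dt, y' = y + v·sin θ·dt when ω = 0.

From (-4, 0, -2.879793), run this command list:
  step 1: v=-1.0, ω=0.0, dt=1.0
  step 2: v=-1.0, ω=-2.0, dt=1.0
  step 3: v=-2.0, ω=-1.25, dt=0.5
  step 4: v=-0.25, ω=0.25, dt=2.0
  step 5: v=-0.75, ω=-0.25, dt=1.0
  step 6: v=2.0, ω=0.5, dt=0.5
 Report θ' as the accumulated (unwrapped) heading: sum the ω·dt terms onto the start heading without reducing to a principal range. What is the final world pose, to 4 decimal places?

step 1: θ'=-2.8798 (straight) → pose (-3.0341, 0.2588, -2.8798)
step 2: θ'=-4.8798 (R=0.5000) → pose (-2.4117, -0.3075, -4.8798)
step 3: θ'=-5.5048 (R=1.6000) → pose (-2.8659, -1.1801, -5.5048)
step 4: θ'=-5.0048 (R=-1.0000) → pose (-3.1213, -1.6039, -5.0048)
step 5: θ'=-5.2548 (R=3.0000) → pose (-3.4245, -2.2877, -5.2548)
step 6: θ'=-5.0048 (R=4.0000) → pose (-3.0202, -1.3760, -5.0048)

(-3.0202, -1.3760, -5.0048)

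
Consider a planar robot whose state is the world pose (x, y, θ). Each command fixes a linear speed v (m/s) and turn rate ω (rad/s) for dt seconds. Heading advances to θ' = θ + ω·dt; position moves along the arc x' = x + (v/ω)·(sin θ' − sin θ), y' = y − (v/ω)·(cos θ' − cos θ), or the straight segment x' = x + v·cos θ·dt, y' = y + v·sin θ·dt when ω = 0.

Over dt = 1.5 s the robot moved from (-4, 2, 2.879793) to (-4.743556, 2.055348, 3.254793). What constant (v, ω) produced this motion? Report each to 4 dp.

Δθ = 3.254793 − 2.879793 = 0.375000
ω = Δθ/dt = 0.375000/1.5 = 0.2500
R = Δx/(sin θ' − sin θ) = 2.0000
v = R·ω = 2.0000·0.2500 = 0.5000

v = 0.5000, ω = 0.2500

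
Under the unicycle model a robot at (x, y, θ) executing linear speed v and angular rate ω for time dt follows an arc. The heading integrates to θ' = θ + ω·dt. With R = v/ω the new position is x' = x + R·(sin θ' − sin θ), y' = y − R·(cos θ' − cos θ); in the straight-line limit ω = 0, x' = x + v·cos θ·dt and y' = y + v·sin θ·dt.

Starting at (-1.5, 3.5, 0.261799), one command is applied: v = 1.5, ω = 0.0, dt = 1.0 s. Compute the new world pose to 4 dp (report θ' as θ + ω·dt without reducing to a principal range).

(-0.0511, 3.8882, 0.2618)

θ' = 0.2618 + 0.0·1.0 = 0.2618
ω = 0 → straight: x' = -1.5 + 1.5·cos(0.2618)·1.0 = -0.0511
y' = 3.5 + 1.5·sin(0.2618)·1.0 = 3.8882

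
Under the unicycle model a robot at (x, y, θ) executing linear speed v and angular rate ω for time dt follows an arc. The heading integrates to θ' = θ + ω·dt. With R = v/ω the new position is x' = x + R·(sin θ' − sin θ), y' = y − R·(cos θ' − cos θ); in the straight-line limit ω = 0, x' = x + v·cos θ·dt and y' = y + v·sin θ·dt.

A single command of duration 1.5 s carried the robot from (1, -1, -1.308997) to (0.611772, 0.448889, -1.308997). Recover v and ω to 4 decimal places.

v = -1.0000, ω = 0.0000

Δθ = -1.308997 − -1.308997 = 0.000000
ω = Δθ/dt = 0.000000/1.5 = 0.0000
ω = 0 → v = (Δx·cos θ + Δy·sin θ)/dt = -1.0000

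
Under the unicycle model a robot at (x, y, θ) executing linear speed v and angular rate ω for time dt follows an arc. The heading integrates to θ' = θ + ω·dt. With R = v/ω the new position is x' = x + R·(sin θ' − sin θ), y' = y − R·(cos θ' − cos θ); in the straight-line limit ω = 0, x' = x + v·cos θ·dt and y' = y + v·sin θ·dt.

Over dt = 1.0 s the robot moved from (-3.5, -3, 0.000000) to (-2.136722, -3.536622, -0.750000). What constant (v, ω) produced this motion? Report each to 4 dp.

v = 1.5000, ω = -0.7500

Δθ = -0.750000 − 0.000000 = -0.750000
ω = Δθ/dt = -0.750000/1.0 = -0.7500
R = Δx/(sin θ' − sin θ) = -2.0000
v = R·ω = -2.0000·-0.7500 = 1.5000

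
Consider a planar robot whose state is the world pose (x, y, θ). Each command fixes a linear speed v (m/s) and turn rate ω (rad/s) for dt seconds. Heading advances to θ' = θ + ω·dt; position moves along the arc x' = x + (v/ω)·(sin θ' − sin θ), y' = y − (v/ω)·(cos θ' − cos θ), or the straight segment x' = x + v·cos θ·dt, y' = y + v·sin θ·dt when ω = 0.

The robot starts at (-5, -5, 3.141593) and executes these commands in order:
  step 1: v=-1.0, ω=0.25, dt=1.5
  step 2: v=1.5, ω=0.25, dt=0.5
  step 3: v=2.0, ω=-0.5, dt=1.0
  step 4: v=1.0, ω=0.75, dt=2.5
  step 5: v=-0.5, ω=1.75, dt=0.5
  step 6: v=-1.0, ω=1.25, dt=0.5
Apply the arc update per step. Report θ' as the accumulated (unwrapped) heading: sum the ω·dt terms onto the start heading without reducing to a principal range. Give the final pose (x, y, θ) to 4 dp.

step 1: θ'=3.5166 (R=-4.0000) → pose (-3.5349, -4.7220, 3.5166)
step 2: θ'=3.6416 (R=6.0000) → pose (-4.2138, -5.0396, 3.6416)
step 3: θ'=3.1416 (R=-4.0000) → pose (-6.1315, -5.5293, 3.1416)
step 4: θ'=5.0166 (R=1.3333) → pose (-7.4036, -7.2620, 5.0166)
step 5: θ'=5.8916 (R=-0.2857) → pose (-7.5672, -7.0835, 5.8916)
step 6: θ'=6.5166 (R=-0.8000) → pose (-8.0576, -7.0446, 6.5166)

(-8.0576, -7.0446, 6.5166)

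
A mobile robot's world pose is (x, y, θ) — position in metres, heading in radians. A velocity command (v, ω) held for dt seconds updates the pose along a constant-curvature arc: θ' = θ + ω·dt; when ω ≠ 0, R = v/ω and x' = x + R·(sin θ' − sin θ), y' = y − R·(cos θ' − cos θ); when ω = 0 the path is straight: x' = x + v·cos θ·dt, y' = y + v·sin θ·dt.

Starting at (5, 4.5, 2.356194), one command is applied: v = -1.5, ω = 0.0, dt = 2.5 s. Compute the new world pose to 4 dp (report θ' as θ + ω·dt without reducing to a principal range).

(7.6516, 1.8483, 2.3562)

θ' = 2.3562 + 0.0·2.5 = 2.3562
ω = 0 → straight: x' = 5 + -1.5·cos(2.3562)·2.5 = 7.6516
y' = 4.5 + -1.5·sin(2.3562)·2.5 = 1.8483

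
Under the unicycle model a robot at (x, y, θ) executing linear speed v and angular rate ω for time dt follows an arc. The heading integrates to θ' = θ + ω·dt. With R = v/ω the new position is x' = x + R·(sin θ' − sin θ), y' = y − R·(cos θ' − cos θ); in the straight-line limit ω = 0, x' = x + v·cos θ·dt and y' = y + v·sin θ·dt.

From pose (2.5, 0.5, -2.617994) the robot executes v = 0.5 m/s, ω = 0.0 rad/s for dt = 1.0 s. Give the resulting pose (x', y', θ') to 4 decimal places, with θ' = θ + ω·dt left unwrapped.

θ' = -2.6180 + 0.0·1.0 = -2.6180
ω = 0 → straight: x' = 2.5 + 0.5·cos(-2.6180)·1.0 = 2.0670
y' = 0.5 + 0.5·sin(-2.6180)·1.0 = 0.2500

(2.0670, 0.2500, -2.6180)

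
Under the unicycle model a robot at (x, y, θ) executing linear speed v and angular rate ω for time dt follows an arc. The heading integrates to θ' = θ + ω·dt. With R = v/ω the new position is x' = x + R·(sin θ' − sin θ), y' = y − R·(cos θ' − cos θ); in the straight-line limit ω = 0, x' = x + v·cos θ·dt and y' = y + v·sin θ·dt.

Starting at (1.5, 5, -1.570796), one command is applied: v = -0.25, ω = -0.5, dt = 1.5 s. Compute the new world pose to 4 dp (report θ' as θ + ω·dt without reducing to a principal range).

θ' = -1.5708 + -0.5·1.5 = -2.3208
R = v/ω = -0.25/-0.5 = 0.5000
x' = 1.5 + 0.5000·(sin -2.3208 − sin -1.5708) = 1.6342
y' = 5 − 0.5000·(cos -2.3208 − cos -1.5708) = 5.3408

(1.6342, 5.3408, -2.3208)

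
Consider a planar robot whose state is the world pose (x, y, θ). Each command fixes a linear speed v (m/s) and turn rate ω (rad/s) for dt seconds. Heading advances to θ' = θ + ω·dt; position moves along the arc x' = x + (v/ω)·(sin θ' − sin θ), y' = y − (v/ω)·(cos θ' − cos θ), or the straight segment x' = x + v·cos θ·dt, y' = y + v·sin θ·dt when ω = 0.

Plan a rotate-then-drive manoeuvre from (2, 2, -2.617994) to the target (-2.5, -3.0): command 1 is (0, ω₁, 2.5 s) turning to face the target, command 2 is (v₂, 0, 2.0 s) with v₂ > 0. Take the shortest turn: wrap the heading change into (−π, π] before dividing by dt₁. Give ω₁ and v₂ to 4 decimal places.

heading to target = atan2(-3−2, -2.5−2) = -2.3036
Δθ = wrap(-2.3036 − -2.6180) = 0.3144; ω₁ = Δθ/dt₁ = 0.1258
distance = √((-2.5−2)² + (-3−2)²) = 6.7268; v₂ = distance/dt₂ = 3.3634

ω₁ = 0.1258, v₂ = 3.3634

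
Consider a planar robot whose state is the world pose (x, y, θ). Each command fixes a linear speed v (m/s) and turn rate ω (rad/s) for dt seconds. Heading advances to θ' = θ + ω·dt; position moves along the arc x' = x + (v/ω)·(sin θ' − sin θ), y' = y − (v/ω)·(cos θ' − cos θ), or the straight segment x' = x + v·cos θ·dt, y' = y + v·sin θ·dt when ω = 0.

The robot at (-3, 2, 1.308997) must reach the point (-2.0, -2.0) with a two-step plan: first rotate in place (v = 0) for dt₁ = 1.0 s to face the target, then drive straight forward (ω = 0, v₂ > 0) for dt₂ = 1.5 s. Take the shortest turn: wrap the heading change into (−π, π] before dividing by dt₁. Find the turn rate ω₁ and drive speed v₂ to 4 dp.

ω₁ = -2.6348, v₂ = 2.7487

heading to target = atan2(-2−2, -2−-3) = -1.3258
Δθ = wrap(-1.3258 − 1.3090) = -2.6348; ω₁ = Δθ/dt₁ = -2.6348
distance = √((-2−-3)² + (-2−2)²) = 4.1231; v₂ = distance/dt₂ = 2.7487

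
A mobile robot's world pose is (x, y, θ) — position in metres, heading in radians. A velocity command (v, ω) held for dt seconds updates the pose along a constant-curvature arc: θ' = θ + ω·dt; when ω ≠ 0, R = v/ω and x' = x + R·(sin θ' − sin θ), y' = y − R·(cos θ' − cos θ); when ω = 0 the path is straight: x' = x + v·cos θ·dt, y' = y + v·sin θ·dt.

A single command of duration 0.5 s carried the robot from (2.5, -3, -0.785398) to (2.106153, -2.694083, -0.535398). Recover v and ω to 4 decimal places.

Δθ = -0.535398 − -0.785398 = 0.250000
ω = Δθ/dt = 0.250000/0.5 = 0.5000
R = Δx/(sin θ' − sin θ) = -2.0000
v = R·ω = -2.0000·0.5000 = -1.0000

v = -1.0000, ω = 0.5000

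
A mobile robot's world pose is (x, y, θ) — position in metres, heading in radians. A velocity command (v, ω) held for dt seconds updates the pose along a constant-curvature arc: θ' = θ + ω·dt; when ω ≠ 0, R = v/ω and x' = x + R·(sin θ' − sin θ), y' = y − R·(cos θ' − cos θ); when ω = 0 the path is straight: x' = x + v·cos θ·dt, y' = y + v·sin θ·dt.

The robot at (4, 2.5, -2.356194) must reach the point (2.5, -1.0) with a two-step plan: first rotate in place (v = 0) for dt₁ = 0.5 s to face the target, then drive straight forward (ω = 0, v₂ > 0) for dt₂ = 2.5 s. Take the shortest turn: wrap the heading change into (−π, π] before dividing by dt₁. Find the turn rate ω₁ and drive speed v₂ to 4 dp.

ω₁ = 0.7610, v₂ = 1.5232

heading to target = atan2(-1−2.5, 2.5−4) = -1.9757
Δθ = wrap(-1.9757 − -2.3562) = 0.3805; ω₁ = Δθ/dt₁ = 0.7610
distance = √((2.5−4)² + (-1−2.5)²) = 3.8079; v₂ = distance/dt₂ = 1.5232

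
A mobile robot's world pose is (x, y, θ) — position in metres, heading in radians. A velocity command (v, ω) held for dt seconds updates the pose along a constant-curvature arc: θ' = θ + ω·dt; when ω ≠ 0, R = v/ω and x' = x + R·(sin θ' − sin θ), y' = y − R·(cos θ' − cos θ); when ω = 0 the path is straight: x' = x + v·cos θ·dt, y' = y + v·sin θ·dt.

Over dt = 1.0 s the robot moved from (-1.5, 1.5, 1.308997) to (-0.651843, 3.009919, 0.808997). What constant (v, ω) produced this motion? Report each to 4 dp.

v = 1.7500, ω = -0.5000

Δθ = 0.808997 − 1.308997 = -0.500000
ω = Δθ/dt = -0.500000/1.0 = -0.5000
R = −Δy/(cos θ' − cos θ) = -3.5000
v = R·ω = -3.5000·-0.5000 = 1.7500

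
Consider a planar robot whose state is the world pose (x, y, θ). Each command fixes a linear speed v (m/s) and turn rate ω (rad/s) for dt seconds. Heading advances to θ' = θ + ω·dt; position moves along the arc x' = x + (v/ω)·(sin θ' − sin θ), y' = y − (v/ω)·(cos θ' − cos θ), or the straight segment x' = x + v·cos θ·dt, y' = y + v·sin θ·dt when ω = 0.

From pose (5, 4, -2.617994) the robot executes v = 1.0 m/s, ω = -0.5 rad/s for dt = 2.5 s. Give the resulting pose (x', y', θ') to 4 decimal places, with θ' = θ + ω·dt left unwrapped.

(2.6716, 4.2369, -3.8680)

θ' = -2.6180 + -0.5·2.5 = -3.8680
R = v/ω = 1.0/-0.5 = -2.0000
x' = 5 + -2.0000·(sin -3.8680 − sin -2.6180) = 2.6716
y' = 4 − -2.0000·(cos -3.8680 − cos -2.6180) = 4.2369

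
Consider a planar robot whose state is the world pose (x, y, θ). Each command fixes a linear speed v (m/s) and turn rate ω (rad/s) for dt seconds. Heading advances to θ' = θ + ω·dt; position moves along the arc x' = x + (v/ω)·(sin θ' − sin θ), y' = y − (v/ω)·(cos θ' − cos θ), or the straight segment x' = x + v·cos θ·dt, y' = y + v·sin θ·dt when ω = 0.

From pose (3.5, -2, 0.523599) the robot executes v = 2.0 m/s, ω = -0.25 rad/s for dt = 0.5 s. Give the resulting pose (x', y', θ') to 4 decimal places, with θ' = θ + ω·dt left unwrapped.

θ' = 0.5236 + -0.25·0.5 = 0.3986
R = v/ω = 2.0/-0.25 = -8.0000
x' = 3.5 + -8.0000·(sin 0.3986 − sin 0.5236) = 4.3950
y' = -2 − -8.0000·(cos 0.3986 − cos 0.5236) = -1.5554

(4.3950, -1.5554, 0.3986)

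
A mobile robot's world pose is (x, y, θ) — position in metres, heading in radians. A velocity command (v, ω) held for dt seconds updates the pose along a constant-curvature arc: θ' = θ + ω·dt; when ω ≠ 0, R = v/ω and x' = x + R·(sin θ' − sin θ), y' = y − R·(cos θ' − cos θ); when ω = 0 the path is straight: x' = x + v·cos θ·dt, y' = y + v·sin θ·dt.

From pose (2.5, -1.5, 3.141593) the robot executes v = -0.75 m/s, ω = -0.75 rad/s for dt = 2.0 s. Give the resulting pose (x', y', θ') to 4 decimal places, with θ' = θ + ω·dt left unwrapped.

(3.4975, -2.4293, 1.6416)

θ' = 3.1416 + -0.75·2.0 = 1.6416
R = v/ω = -0.75/-0.75 = 1.0000
x' = 2.5 + 1.0000·(sin 1.6416 − sin 3.1416) = 3.4975
y' = -1.5 − 1.0000·(cos 1.6416 − cos 3.1416) = -2.4293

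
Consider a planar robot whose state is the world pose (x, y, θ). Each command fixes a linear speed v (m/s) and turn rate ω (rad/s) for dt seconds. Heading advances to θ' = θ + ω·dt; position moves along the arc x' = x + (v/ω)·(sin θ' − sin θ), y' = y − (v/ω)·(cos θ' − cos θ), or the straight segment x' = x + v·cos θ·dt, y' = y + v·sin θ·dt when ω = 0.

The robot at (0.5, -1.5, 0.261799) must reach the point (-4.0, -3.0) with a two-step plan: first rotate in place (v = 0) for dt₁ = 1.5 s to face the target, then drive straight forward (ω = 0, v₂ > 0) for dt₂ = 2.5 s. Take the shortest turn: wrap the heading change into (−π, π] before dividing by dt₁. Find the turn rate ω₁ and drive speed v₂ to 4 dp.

heading to target = atan2(-3−-1.5, -4−0.5) = -2.8198
Δθ = wrap(-2.8198 − 0.2618) = -3.0816; ω₁ = Δθ/dt₁ = -2.0544
distance = √((-4−0.5)² + (-3−-1.5)²) = 4.7434; v₂ = distance/dt₂ = 1.8974

ω₁ = -2.0544, v₂ = 1.8974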